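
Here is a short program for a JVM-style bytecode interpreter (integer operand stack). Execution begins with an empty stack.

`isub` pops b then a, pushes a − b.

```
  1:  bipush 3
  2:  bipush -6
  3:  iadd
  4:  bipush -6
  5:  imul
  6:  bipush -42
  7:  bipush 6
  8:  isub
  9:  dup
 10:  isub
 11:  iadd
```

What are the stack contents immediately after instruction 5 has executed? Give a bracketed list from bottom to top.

bipush 3  -> 3
bipush -6 -> 3 -6
iadd      -> -3
bipush -6 -> -3 -6
imul      -> 18

[18]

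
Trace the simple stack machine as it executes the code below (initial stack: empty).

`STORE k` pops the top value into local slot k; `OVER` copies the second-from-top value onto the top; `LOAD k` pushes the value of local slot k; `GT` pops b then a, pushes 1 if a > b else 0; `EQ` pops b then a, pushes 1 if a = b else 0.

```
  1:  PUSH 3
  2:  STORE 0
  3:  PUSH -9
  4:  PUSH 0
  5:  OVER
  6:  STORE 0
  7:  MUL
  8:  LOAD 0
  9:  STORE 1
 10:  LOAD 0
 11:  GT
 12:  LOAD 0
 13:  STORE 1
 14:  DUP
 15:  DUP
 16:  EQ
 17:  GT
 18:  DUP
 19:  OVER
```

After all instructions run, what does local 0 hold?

-9

PUSH 3  → 3
STORE 0 → (empty)
PUSH -9 → -9
PUSH 0  → -9 0
OVER    → -9 0 -9
STORE 0 → -9 0
MUL     → 0
LOAD 0  → 0 -9
STORE 1 → 0
LOAD 0  → 0 -9
GT      → 1
LOAD 0  → 1 -9
STORE 1 → 1
DUP     → 1 1
DUP     → 1 1 1
EQ      → 1 1
GT      → 0
DUP     → 0 0
OVER    → 0 0 0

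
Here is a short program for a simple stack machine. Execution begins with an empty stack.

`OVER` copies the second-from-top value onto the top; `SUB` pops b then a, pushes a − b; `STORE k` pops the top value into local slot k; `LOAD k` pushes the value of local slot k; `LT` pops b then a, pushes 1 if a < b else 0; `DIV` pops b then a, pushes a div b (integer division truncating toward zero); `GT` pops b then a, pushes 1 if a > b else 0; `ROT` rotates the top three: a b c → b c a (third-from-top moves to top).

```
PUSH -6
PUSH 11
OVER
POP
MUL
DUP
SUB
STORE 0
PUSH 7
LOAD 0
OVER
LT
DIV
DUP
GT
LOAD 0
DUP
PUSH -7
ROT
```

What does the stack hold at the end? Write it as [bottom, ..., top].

PUSH -6  [-6]
PUSH 11  [-6, 11]
OVER     [-6, 11, -6]
POP      [-6, 11]
MUL      [-66]
DUP      [-66, -66]
SUB      [0]
STORE 0  []
PUSH 7   [7]
LOAD 0   [7, 0]
OVER     [7, 0, 7]
LT       [7, 1]
DIV      [7]
DUP      [7, 7]
GT       [0]
LOAD 0   [0, 0]
DUP      [0, 0, 0]
PUSH -7  [0, 0, 0, -7]
ROT      [0, 0, -7, 0]

[0, 0, -7, 0]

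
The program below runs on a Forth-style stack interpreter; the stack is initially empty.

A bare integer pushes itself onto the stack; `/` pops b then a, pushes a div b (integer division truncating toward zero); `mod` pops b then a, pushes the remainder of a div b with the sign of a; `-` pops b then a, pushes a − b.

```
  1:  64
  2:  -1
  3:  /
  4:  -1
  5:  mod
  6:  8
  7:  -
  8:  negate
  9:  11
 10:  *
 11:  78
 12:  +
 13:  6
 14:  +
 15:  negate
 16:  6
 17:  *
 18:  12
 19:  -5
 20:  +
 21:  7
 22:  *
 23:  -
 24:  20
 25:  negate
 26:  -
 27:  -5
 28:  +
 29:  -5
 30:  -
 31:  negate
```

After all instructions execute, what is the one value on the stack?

1061

64     : [64]
-1     : [64, -1]
/      : [-64]
-1     : [-64, -1]
mod    : [0]
8      : [0, 8]
-      : [-8]
negate : [8]
11     : [8, 11]
*      : [88]
78     : [88, 78]
+      : [166]
6      : [166, 6]
+      : [172]
negate : [-172]
6      : [-172, 6]
*      : [-1032]
12     : [-1032, 12]
-5     : [-1032, 12, -5]
+      : [-1032, 7]
7      : [-1032, 7, 7]
*      : [-1032, 49]
-      : [-1081]
20     : [-1081, 20]
negate : [-1081, -20]
-      : [-1061]
-5     : [-1061, -5]
+      : [-1066]
-5     : [-1066, -5]
-      : [-1061]
negate : [1061]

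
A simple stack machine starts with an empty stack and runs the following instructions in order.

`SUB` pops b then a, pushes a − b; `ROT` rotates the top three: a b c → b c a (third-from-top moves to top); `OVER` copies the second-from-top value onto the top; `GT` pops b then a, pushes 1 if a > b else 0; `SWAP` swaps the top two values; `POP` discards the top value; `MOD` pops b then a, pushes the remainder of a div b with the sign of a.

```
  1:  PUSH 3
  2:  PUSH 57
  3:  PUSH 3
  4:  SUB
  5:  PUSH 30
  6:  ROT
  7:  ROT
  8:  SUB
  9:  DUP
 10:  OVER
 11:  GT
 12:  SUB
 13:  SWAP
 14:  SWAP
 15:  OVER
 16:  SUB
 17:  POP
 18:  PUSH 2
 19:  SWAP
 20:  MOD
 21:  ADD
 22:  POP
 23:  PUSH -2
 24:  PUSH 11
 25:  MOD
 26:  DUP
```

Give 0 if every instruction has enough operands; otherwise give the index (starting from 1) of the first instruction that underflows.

PUSH 3  : 3
PUSH 57 : 3 57
PUSH 3  : 3 57 3
SUB     : 3 54
PUSH 30 : 3 54 30
ROT     : 54 30 3
ROT     : 30 3 54
SUB     : 30 -51
DUP     : 30 -51 -51
OVER    : 30 -51 -51 -51
GT      : 30 -51 0
SUB     : 30 -51
SWAP    : -51 30
SWAP    : 30 -51
OVER    : 30 -51 30
SUB     : 30 -81
POP     : 30
PUSH 2  : 30 2
SWAP    : 2 30
MOD     : 2
ADD  — needs 2 operands, stack has 1 → underflow

21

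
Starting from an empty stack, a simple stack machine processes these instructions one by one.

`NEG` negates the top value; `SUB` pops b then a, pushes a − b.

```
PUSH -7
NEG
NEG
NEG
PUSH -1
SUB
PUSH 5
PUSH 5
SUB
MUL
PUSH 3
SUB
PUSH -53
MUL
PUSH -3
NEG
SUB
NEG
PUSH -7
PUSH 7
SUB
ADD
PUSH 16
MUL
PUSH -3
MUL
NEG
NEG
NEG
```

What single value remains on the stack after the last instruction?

-8160

PUSH -7  : -7
NEG      : 7
NEG      : -7
NEG      : 7
PUSH -1  : 7 -1
SUB      : 8
PUSH 5   : 8 5
PUSH 5   : 8 5 5
SUB      : 8 0
MUL      : 0
PUSH 3   : 0 3
SUB      : -3
PUSH -53 : -3 -53
MUL      : 159
PUSH -3  : 159 -3
NEG      : 159 3
SUB      : 156
NEG      : -156
PUSH -7  : -156 -7
PUSH 7   : -156 -7 7
SUB      : -156 -14
ADD      : -170
PUSH 16  : -170 16
MUL      : -2720
PUSH -3  : -2720 -3
MUL      : 8160
NEG      : -8160
NEG      : 8160
NEG      : -8160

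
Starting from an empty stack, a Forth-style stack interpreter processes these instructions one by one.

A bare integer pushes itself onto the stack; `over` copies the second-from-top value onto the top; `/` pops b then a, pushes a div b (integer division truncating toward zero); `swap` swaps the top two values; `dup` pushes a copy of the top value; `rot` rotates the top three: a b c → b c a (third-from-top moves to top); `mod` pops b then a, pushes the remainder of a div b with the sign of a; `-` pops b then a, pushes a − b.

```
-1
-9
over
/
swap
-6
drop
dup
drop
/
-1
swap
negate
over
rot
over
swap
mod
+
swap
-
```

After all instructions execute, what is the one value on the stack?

-1      [-1]
-9      [-1, -9]
over    [-1, -9, -1]
/       [-1, 9]
swap    [9, -1]
-6      [9, -1, -6]
drop    [9, -1]
dup     [9, -1, -1]
drop    [9, -1]
/       [-9]
-1      [-9, -1]
swap    [-1, -9]
negate  [-1, 9]
over    [-1, 9, -1]
rot     [9, -1, -1]
over    [9, -1, -1, -1]
swap    [9, -1, -1, -1]
mod     [9, -1, 0]
+       [9, -1]
swap    [-1, 9]
-       [-10]

-10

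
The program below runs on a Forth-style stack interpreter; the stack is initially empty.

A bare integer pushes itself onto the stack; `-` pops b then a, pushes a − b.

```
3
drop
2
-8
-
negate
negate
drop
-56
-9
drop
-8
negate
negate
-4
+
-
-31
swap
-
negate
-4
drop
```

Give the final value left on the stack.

3      → 3
drop   → (empty)
2      → 2
-8     → 2 -8
-      → 10
negate → -10
negate → 10
drop   → (empty)
-56    → -56
-9     → -56 -9
drop   → -56
-8     → -56 -8
negate → -56 8
negate → -56 -8
-4     → -56 -8 -4
+      → -56 -12
-      → -44
-31    → -44 -31
swap   → -31 -44
-      → 13
negate → -13
-4     → -13 -4
drop   → -13

-13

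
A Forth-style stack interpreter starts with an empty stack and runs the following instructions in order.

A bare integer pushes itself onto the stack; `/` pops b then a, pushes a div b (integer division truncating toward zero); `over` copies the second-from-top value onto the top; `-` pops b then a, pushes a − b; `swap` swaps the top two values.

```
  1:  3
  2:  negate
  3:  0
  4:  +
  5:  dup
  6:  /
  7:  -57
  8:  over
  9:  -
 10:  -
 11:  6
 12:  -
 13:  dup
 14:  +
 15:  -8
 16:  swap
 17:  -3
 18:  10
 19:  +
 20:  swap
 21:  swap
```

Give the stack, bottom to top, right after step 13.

[53, 53]

3      -> 3
negate -> -3
0      -> -3 0
+      -> -3
dup    -> -3 -3
/      -> 1
-57    -> 1 -57
over   -> 1 -57 1
-      -> 1 -58
-      -> 59
6      -> 59 6
-      -> 53
dup    -> 53 53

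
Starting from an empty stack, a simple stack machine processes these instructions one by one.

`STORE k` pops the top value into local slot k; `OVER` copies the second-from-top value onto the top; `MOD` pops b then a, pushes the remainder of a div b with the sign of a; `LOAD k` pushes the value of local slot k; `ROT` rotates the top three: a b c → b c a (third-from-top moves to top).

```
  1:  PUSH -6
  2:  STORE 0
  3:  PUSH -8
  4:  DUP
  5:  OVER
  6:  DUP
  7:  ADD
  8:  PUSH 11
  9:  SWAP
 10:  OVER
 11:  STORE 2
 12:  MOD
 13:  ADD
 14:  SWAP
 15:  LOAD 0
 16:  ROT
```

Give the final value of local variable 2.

PUSH -6 : [-6]
STORE 0 : []
PUSH -8 : [-8]
DUP     : [-8, -8]
OVER    : [-8, -8, -8]
DUP     : [-8, -8, -8, -8]
ADD     : [-8, -8, -16]
PUSH 11 : [-8, -8, -16, 11]
SWAP    : [-8, -8, 11, -16]
OVER    : [-8, -8, 11, -16, 11]
STORE 2 : [-8, -8, 11, -16]
MOD     : [-8, -8, 11]
ADD     : [-8, 3]
SWAP    : [3, -8]
LOAD 0  : [3, -8, -6]
ROT     : [-8, -6, 3]

11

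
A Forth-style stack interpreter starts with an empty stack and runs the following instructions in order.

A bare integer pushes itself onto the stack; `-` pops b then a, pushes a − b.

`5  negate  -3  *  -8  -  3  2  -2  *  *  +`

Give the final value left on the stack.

11

5      → 5
negate → -5
-3     → -5 -3
*      → 15
-8     → 15 -8
-      → 23
3      → 23 3
2      → 23 3 2
-2     → 23 3 2 -2
*      → 23 3 -4
*      → 23 -12
+      → 11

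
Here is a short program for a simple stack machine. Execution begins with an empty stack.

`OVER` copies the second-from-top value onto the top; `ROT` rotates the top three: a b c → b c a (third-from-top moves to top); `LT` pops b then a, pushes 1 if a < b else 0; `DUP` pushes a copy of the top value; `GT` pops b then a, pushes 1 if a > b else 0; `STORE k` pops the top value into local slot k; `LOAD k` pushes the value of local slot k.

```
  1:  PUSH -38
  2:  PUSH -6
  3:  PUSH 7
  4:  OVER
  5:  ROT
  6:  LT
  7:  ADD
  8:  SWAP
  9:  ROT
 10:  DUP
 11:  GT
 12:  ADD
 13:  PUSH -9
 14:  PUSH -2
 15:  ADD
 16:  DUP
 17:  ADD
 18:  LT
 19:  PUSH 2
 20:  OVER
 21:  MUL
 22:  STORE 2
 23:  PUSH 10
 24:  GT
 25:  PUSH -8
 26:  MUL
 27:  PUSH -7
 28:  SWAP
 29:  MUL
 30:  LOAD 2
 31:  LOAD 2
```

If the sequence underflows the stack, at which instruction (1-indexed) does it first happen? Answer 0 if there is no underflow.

PUSH -38 → -38
PUSH -6  → -38 -6
PUSH 7   → -38 -6 7
OVER     → -38 -6 7 -6
ROT      → -38 7 -6 -6
LT       → -38 7 0
ADD      → -38 7
SWAP     → 7 -38
ROT  — needs 3 operands, stack has 2 → underflow

9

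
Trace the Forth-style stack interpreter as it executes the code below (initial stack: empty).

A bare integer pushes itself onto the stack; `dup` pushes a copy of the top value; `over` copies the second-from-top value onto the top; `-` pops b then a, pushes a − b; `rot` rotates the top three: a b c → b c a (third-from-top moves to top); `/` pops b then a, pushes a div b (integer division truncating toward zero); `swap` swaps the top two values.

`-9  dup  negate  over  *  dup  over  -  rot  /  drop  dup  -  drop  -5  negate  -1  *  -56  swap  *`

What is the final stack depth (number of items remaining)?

1

-9     -> -9
dup    -> -9 -9
negate -> -9 9
over   -> -9 9 -9
*      -> -9 -81
dup    -> -9 -81 -81
over   -> -9 -81 -81 -81
-      -> -9 -81 0
rot    -> -81 0 -9
/      -> -81 0
drop   -> -81
dup    -> -81 -81
-      -> 0
drop   -> (empty)
-5     -> -5
negate -> 5
-1     -> 5 -1
*      -> -5
-56    -> -5 -56
swap   -> -56 -5
*      -> 280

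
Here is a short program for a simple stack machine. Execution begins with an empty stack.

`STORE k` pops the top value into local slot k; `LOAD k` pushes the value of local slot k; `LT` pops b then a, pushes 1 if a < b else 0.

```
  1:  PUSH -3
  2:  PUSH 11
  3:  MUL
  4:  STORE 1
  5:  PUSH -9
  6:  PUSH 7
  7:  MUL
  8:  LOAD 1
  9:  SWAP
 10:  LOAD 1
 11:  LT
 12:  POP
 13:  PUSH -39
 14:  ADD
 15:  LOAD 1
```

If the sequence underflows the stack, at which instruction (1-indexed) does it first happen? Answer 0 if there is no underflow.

0

PUSH -3  : [-3]
PUSH 11  : [-3, 11]
MUL      : [-33]
STORE 1  : []
PUSH -9  : [-9]
PUSH 7   : [-9, 7]
MUL      : [-63]
LOAD 1   : [-63, -33]
SWAP     : [-33, -63]
LOAD 1   : [-33, -63, -33]
LT       : [-33, 1]
POP      : [-33]
PUSH -39 : [-33, -39]
ADD      : [-72]
LOAD 1   : [-72, -33]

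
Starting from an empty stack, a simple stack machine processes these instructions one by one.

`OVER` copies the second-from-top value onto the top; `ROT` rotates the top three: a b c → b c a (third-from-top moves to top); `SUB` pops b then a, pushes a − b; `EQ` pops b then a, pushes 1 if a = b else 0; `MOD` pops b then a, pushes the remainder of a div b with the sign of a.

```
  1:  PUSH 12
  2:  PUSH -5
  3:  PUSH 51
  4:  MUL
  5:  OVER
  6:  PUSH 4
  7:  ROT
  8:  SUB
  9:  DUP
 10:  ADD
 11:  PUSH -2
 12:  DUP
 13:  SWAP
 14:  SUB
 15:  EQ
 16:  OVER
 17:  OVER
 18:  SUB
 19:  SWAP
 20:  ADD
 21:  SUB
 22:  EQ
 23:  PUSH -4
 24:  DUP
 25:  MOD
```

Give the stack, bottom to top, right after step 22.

[0]

PUSH 12 → 12
PUSH -5 → 12 -5
PUSH 51 → 12 -5 51
MUL     → 12 -255
OVER    → 12 -255 12
PUSH 4  → 12 -255 12 4
ROT     → 12 12 4 -255
SUB     → 12 12 259
DUP     → 12 12 259 259
ADD     → 12 12 518
PUSH -2 → 12 12 518 -2
DUP     → 12 12 518 -2 -2
SWAP    → 12 12 518 -2 -2
SUB     → 12 12 518 0
EQ      → 12 12 0
OVER    → 12 12 0 12
OVER    → 12 12 0 12 0
SUB     → 12 12 0 12
SWAP    → 12 12 12 0
ADD     → 12 12 12
SUB     → 12 0
EQ      → 0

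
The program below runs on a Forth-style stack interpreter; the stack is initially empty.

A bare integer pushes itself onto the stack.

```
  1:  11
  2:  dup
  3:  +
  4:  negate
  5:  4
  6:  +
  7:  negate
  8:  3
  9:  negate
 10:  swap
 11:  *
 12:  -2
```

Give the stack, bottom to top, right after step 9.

11     : 11
dup    : 11 11
+      : 22
negate : -22
4      : -22 4
+      : -18
negate : 18
3      : 18 3
negate : 18 -3

[18, -3]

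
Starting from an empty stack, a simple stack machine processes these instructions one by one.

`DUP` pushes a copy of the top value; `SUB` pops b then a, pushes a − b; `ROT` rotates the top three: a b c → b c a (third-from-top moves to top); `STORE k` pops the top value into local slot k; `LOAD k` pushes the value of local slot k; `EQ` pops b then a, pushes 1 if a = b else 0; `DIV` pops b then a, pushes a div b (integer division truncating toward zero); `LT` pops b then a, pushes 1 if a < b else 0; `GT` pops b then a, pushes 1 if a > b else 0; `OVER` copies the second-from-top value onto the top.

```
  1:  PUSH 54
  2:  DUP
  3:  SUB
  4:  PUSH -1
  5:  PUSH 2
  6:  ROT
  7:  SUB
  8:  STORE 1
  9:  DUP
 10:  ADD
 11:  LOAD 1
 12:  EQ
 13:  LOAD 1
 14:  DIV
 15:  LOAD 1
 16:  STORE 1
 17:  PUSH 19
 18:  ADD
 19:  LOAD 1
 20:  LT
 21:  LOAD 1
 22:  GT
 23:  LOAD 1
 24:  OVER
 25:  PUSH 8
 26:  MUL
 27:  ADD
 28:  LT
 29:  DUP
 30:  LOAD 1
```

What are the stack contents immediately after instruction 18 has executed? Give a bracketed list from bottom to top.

[19]

PUSH 54  54
DUP      54 54
SUB      0
PUSH -1  0 -1
PUSH 2   0 -1 2
ROT      -1 2 0
SUB      -1 2
STORE 1  -1
DUP      -1 -1
ADD      -2
LOAD 1   -2 2
EQ       0
LOAD 1   0 2
DIV      0
LOAD 1   0 2
STORE 1  0
PUSH 19  0 19
ADD      19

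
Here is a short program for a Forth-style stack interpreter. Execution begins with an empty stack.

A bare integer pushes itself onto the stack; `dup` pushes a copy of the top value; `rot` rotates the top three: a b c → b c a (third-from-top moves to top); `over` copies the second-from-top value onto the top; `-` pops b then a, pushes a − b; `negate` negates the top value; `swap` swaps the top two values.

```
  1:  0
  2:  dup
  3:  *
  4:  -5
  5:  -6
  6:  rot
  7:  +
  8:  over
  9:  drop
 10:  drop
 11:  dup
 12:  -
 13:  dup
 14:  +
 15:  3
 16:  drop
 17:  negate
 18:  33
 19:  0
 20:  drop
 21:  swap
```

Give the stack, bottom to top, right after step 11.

[-5, -5]

0    : 0
dup  : 0 0
*    : 0
-5   : 0 -5
-6   : 0 -5 -6
rot  : -5 -6 0
+    : -5 -6
over : -5 -6 -5
drop : -5 -6
drop : -5
dup  : -5 -5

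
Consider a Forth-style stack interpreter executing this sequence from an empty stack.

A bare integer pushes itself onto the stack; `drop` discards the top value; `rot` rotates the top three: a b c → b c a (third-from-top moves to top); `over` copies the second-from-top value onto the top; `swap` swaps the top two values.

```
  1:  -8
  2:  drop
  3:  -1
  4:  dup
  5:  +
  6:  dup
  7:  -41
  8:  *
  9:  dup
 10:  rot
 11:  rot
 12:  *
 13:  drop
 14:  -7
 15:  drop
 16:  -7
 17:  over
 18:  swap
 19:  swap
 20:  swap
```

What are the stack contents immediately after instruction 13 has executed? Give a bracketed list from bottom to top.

-8    [-8]
drop  []
-1    [-1]
dup   [-1, -1]
+     [-2]
dup   [-2, -2]
-41   [-2, -2, -41]
*     [-2, 82]
dup   [-2, 82, 82]
rot   [82, 82, -2]
rot   [82, -2, 82]
*     [82, -164]
drop  [82]

[82]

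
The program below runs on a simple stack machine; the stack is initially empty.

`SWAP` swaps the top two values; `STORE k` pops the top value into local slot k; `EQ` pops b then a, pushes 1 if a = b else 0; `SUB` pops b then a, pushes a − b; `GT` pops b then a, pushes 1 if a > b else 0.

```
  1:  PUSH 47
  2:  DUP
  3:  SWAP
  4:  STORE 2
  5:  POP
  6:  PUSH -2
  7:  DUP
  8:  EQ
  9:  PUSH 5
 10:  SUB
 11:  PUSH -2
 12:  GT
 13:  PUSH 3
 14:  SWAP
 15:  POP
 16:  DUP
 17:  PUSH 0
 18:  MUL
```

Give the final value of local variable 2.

47

PUSH 47  47
DUP      47 47
SWAP     47 47
STORE 2  47
POP      (empty)
PUSH -2  -2
DUP      -2 -2
EQ       1
PUSH 5   1 5
SUB      -4
PUSH -2  -4 -2
GT       0
PUSH 3   0 3
SWAP     3 0
POP      3
DUP      3 3
PUSH 0   3 3 0
MUL      3 0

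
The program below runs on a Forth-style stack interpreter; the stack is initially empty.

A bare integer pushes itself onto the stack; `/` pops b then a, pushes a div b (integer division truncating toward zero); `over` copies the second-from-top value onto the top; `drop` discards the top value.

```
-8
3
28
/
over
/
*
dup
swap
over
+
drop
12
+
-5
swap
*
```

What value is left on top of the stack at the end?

-8    -8
3     -8 3
28    -8 3 28
/     -8 0
over  -8 0 -8
/     -8 0
*     0
dup   0 0
swap  0 0
over  0 0 0
+     0 0
drop  0
12    0 12
+     12
-5    12 -5
swap  -5 12
*     -60

-60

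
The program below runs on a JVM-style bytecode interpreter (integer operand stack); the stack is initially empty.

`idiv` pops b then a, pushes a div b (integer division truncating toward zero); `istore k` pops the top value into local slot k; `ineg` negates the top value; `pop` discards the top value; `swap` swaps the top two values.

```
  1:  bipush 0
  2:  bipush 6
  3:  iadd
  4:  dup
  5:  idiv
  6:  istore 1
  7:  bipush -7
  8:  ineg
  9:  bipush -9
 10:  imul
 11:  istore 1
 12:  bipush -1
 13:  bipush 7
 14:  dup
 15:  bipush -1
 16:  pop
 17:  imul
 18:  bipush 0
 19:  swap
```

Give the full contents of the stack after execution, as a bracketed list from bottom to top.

[-1, 0, 49]

bipush 0  → [0]
bipush 6  → [0, 6]
iadd      → [6]
dup       → [6, 6]
idiv      → [1]
istore 1  → []
bipush -7 → [-7]
ineg      → [7]
bipush -9 → [7, -9]
imul      → [-63]
istore 1  → []
bipush -1 → [-1]
bipush 7  → [-1, 7]
dup       → [-1, 7, 7]
bipush -1 → [-1, 7, 7, -1]
pop       → [-1, 7, 7]
imul      → [-1, 49]
bipush 0  → [-1, 49, 0]
swap      → [-1, 0, 49]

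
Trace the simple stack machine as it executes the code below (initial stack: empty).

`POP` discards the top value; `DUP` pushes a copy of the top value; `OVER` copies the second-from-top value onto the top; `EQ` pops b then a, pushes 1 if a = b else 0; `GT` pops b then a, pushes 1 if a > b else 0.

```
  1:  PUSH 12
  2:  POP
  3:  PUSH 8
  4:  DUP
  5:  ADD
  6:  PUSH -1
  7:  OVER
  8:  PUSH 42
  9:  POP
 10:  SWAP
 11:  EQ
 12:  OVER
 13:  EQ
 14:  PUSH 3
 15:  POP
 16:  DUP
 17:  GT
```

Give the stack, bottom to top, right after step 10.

PUSH 12 : [12]
POP     : []
PUSH 8  : [8]
DUP     : [8, 8]
ADD     : [16]
PUSH -1 : [16, -1]
OVER    : [16, -1, 16]
PUSH 42 : [16, -1, 16, 42]
POP     : [16, -1, 16]
SWAP    : [16, 16, -1]

[16, 16, -1]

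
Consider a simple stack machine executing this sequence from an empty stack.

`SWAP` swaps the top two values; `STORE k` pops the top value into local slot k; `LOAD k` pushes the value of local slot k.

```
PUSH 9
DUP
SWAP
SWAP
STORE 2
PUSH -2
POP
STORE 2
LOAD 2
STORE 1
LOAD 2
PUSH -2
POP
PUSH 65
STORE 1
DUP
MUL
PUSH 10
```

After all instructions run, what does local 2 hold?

9

PUSH 9  -> [9]
DUP     -> [9, 9]
SWAP    -> [9, 9]
SWAP    -> [9, 9]
STORE 2 -> [9]
PUSH -2 -> [9, -2]
POP     -> [9]
STORE 2 -> []
LOAD 2  -> [9]
STORE 1 -> []
LOAD 2  -> [9]
PUSH -2 -> [9, -2]
POP     -> [9]
PUSH 65 -> [9, 65]
STORE 1 -> [9]
DUP     -> [9, 9]
MUL     -> [81]
PUSH 10 -> [81, 10]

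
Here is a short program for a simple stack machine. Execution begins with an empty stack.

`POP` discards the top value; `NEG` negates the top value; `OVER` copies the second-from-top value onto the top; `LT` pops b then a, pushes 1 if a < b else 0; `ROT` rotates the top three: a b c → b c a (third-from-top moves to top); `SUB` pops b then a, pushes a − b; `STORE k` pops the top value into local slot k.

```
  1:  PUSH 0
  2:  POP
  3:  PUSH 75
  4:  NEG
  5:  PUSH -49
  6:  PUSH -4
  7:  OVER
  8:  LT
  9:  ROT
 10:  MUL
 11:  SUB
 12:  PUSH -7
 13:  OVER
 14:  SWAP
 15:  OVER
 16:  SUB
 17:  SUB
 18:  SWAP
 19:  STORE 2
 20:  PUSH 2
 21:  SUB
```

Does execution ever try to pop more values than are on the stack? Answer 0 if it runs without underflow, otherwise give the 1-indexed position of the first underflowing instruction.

PUSH 0   : 0
POP      : (empty)
PUSH 75  : 75
NEG      : -75
PUSH -49 : -75 -49
PUSH -4  : -75 -49 -4
OVER     : -75 -49 -4 -49
LT       : -75 -49 0
ROT      : -49 0 -75
MUL      : -49 0
SUB      : -49
PUSH -7  : -49 -7
OVER     : -49 -7 -49
SWAP     : -49 -49 -7
OVER     : -49 -49 -7 -49
SUB      : -49 -49 42
SUB      : -49 -91
SWAP     : -91 -49
STORE 2  : -91
PUSH 2   : -91 2
SUB      : -93

0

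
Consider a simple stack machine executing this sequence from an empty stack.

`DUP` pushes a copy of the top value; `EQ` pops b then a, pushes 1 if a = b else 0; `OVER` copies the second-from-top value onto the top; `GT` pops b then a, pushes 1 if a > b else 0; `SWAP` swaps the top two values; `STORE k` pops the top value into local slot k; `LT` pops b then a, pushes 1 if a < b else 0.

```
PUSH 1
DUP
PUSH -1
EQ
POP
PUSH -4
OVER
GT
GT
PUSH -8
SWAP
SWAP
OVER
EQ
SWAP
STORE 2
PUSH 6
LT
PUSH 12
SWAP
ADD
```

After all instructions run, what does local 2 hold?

1

PUSH 1   [1]
DUP      [1, 1]
PUSH -1  [1, 1, -1]
EQ       [1, 0]
POP      [1]
PUSH -4  [1, -4]
OVER     [1, -4, 1]
GT       [1, 0]
GT       [1]
PUSH -8  [1, -8]
SWAP     [-8, 1]
SWAP     [1, -8]
OVER     [1, -8, 1]
EQ       [1, 0]
SWAP     [0, 1]
STORE 2  [0]
PUSH 6   [0, 6]
LT       [1]
PUSH 12  [1, 12]
SWAP     [12, 1]
ADD      [13]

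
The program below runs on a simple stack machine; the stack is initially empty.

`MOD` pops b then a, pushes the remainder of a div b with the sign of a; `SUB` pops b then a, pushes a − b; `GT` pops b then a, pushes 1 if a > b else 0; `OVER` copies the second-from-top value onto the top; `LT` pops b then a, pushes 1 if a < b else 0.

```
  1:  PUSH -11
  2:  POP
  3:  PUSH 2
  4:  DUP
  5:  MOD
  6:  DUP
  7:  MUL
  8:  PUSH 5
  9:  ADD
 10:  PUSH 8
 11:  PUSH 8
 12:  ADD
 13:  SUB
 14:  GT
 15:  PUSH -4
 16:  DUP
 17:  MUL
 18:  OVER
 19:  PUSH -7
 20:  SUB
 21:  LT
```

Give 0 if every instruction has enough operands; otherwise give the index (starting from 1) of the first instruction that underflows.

14

PUSH -11 -> -11
POP      -> (empty)
PUSH 2   -> 2
DUP      -> 2 2
MOD      -> 0
DUP      -> 0 0
MUL      -> 0
PUSH 5   -> 0 5
ADD      -> 5
PUSH 8   -> 5 8
PUSH 8   -> 5 8 8
ADD      -> 5 16
SUB      -> -11
GT  — needs 2 operands, stack has 1 → underflow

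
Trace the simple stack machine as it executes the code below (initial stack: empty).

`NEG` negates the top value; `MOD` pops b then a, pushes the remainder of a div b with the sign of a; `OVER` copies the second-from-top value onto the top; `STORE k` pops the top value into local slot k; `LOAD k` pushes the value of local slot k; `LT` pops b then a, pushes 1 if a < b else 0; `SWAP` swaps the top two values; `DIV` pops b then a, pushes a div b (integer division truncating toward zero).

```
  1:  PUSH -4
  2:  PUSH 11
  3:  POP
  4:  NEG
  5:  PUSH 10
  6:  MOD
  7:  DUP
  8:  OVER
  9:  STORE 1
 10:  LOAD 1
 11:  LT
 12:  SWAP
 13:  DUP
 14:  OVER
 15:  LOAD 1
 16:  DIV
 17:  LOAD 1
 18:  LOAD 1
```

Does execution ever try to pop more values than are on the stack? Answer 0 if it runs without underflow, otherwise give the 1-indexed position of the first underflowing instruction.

0

PUSH -4 -> [-4]
PUSH 11 -> [-4, 11]
POP     -> [-4]
NEG     -> [4]
PUSH 10 -> [4, 10]
MOD     -> [4]
DUP     -> [4, 4]
OVER    -> [4, 4, 4]
STORE 1 -> [4, 4]
LOAD 1  -> [4, 4, 4]
LT      -> [4, 0]
SWAP    -> [0, 4]
DUP     -> [0, 4, 4]
OVER    -> [0, 4, 4, 4]
LOAD 1  -> [0, 4, 4, 4, 4]
DIV     -> [0, 4, 4, 1]
LOAD 1  -> [0, 4, 4, 1, 4]
LOAD 1  -> [0, 4, 4, 1, 4, 4]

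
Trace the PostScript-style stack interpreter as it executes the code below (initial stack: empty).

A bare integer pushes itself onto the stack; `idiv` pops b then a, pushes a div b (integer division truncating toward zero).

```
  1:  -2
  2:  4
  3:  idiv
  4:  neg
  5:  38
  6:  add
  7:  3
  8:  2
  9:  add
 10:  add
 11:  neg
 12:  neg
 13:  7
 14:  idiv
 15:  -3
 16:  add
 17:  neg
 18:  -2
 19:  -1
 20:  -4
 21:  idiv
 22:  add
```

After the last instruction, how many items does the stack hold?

-2   : -2
4    : -2 4
idiv : 0
neg  : 0
38   : 0 38
add  : 38
3    : 38 3
2    : 38 3 2
add  : 38 5
add  : 43
neg  : -43
neg  : 43
7    : 43 7
idiv : 6
-3   : 6 -3
add  : 3
neg  : -3
-2   : -3 -2
-1   : -3 -2 -1
-4   : -3 -2 -1 -4
idiv : -3 -2 0
add  : -3 -2

2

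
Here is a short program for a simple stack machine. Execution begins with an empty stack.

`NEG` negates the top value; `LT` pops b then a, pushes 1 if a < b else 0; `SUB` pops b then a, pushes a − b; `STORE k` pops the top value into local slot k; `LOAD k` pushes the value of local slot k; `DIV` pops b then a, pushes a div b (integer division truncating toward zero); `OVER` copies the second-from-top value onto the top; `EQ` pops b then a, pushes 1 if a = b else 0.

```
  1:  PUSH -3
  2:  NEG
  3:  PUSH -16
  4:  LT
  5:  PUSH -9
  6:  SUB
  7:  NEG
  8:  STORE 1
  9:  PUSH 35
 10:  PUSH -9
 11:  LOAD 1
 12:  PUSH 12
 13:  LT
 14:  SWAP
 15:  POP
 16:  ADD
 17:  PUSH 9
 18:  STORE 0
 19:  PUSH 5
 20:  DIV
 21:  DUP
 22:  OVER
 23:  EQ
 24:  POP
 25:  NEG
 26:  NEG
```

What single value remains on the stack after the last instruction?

PUSH -3   -3
NEG       3
PUSH -16  3 -16
LT        0
PUSH -9   0 -9
SUB       9
NEG       -9
STORE 1   (empty)
PUSH 35   35
PUSH -9   35 -9
LOAD 1    35 -9 -9
PUSH 12   35 -9 -9 12
LT        35 -9 1
SWAP      35 1 -9
POP       35 1
ADD       36
PUSH 9    36 9
STORE 0   36
PUSH 5    36 5
DIV       7
DUP       7 7
OVER      7 7 7
EQ        7 1
POP       7
NEG       -7
NEG       7

7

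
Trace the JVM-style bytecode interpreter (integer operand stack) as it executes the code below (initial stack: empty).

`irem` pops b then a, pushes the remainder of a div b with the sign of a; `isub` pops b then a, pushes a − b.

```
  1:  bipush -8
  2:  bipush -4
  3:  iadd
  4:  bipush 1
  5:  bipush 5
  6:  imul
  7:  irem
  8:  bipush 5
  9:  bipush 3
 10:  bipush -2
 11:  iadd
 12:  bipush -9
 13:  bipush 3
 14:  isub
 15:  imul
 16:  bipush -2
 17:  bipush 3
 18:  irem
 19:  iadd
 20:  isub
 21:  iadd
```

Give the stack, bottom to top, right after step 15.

[-2, 5, -12]

bipush -8 : -8
bipush -4 : -8 -4
iadd      : -12
bipush 1  : -12 1
bipush 5  : -12 1 5
imul      : -12 5
irem      : -2
bipush 5  : -2 5
bipush 3  : -2 5 3
bipush -2 : -2 5 3 -2
iadd      : -2 5 1
bipush -9 : -2 5 1 -9
bipush 3  : -2 5 1 -9 3
isub      : -2 5 1 -12
imul      : -2 5 -12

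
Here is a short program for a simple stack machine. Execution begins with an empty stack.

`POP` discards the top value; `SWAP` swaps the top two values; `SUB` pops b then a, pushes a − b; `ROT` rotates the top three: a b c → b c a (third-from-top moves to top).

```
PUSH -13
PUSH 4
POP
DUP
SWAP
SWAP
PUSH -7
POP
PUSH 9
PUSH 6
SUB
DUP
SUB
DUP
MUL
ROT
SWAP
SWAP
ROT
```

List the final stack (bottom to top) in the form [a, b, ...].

[0, -13, -13]

PUSH -13 : [-13]
PUSH 4   : [-13, 4]
POP      : [-13]
DUP      : [-13, -13]
SWAP     : [-13, -13]
SWAP     : [-13, -13]
PUSH -7  : [-13, -13, -7]
POP      : [-13, -13]
PUSH 9   : [-13, -13, 9]
PUSH 6   : [-13, -13, 9, 6]
SUB      : [-13, -13, 3]
DUP      : [-13, -13, 3, 3]
SUB      : [-13, -13, 0]
DUP      : [-13, -13, 0, 0]
MUL      : [-13, -13, 0]
ROT      : [-13, 0, -13]
SWAP     : [-13, -13, 0]
SWAP     : [-13, 0, -13]
ROT      : [0, -13, -13]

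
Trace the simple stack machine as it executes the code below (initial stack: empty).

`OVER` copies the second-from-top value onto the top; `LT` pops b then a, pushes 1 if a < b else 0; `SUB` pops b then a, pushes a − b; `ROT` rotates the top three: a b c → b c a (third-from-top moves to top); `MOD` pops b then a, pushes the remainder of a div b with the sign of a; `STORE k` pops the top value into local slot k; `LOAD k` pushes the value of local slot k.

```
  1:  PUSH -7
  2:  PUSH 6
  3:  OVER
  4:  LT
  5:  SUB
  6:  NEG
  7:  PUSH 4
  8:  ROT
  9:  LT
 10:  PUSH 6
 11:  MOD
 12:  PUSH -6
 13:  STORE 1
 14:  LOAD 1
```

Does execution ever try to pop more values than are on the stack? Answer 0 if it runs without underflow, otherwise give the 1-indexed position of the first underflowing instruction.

8

PUSH -7 -> [-7]
PUSH 6  -> [-7, 6]
OVER    -> [-7, 6, -7]
LT      -> [-7, 0]
SUB     -> [-7]
NEG     -> [7]
PUSH 4  -> [7, 4]
ROT  — needs 3 operands, stack has 2 → underflow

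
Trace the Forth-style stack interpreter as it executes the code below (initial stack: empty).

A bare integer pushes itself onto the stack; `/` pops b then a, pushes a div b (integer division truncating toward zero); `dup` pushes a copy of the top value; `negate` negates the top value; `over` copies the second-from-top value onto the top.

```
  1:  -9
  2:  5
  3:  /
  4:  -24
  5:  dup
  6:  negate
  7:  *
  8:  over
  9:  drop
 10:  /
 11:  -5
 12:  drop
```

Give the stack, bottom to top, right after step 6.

-9      [-9]
5       [-9, 5]
/       [-1]
-24     [-1, -24]
dup     [-1, -24, -24]
negate  [-1, -24, 24]

[-1, -24, 24]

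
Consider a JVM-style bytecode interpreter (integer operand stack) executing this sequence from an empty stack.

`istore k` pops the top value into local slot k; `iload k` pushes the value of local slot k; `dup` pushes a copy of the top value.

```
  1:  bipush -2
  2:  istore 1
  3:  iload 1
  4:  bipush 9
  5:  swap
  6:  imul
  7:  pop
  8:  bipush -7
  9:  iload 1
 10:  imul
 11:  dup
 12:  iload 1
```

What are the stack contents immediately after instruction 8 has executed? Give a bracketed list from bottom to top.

[-7]

bipush -2  -2
istore 1   (empty)
iload 1    -2
bipush 9   -2 9
swap       9 -2
imul       -18
pop        (empty)
bipush -7  -7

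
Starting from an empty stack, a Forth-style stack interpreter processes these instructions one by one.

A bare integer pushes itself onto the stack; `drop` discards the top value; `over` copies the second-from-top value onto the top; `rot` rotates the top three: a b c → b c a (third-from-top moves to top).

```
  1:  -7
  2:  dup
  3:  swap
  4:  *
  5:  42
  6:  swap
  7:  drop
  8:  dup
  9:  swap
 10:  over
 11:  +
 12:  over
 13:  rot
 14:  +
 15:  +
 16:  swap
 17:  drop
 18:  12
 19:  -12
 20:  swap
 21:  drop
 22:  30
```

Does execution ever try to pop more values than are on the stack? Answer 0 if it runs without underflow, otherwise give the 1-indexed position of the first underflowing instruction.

16

-7   → [-7]
dup  → [-7, -7]
swap → [-7, -7]
*    → [49]
42   → [49, 42]
swap → [42, 49]
drop → [42]
dup  → [42, 42]
swap → [42, 42]
over → [42, 42, 42]
+    → [42, 84]
over → [42, 84, 42]
rot  → [84, 42, 42]
+    → [84, 84]
+    → [168]
swap  — needs 2 operands, stack has 1 → underflow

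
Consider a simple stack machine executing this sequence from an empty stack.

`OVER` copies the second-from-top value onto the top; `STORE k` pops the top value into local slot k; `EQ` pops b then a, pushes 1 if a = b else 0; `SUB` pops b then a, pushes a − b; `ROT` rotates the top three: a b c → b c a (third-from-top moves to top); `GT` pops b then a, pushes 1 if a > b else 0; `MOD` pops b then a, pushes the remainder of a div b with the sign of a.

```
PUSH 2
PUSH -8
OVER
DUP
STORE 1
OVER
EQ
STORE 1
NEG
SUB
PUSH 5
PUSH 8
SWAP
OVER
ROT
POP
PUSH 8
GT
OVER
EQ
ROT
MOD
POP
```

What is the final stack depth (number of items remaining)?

1

PUSH 2   2
PUSH -8  2 -8
OVER     2 -8 2
DUP      2 -8 2 2
STORE 1  2 -8 2
OVER     2 -8 2 -8
EQ       2 -8 0
STORE 1  2 -8
NEG      2 8
SUB      -6
PUSH 5   -6 5
PUSH 8   -6 5 8
SWAP     -6 8 5
OVER     -6 8 5 8
ROT      -6 5 8 8
POP      -6 5 8
PUSH 8   -6 5 8 8
GT       -6 5 0
OVER     -6 5 0 5
EQ       -6 5 0
ROT      5 0 -6
MOD      5 0
POP      5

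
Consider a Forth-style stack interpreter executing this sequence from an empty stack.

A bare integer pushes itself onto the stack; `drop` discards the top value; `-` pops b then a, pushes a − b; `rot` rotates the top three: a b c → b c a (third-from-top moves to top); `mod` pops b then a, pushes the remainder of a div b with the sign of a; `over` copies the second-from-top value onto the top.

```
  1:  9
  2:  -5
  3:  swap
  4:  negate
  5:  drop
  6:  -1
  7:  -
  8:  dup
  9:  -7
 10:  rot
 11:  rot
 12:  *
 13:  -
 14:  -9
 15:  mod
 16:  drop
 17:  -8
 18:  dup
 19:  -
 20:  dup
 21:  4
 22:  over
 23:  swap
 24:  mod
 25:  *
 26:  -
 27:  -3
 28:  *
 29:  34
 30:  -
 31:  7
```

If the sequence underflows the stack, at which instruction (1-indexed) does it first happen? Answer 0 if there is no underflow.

9      -> 9
-5     -> 9 -5
swap   -> -5 9
negate -> -5 -9
drop   -> -5
-1     -> -5 -1
-      -> -4
dup    -> -4 -4
-7     -> -4 -4 -7
rot    -> -4 -7 -4
rot    -> -7 -4 -4
*      -> -7 16
-      -> -23
-9     -> -23 -9
mod    -> -5
drop   -> (empty)
-8     -> -8
dup    -> -8 -8
-      -> 0
dup    -> 0 0
4      -> 0 0 4
over   -> 0 0 4 0
swap   -> 0 0 0 4
mod    -> 0 0 0
*      -> 0 0
-      -> 0
-3     -> 0 -3
*      -> 0
34     -> 0 34
-      -> -34
7      -> -34 7

0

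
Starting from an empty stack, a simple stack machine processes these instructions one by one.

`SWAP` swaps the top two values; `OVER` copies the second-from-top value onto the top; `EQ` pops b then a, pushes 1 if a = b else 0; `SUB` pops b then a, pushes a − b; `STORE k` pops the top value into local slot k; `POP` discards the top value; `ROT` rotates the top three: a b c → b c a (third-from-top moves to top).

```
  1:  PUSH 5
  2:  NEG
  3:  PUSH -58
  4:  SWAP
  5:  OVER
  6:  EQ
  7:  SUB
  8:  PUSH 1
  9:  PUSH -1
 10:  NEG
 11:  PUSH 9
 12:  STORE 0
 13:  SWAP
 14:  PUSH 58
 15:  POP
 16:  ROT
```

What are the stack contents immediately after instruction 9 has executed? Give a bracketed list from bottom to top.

[-58, 1, -1]

PUSH 5   → 5
NEG      → -5
PUSH -58 → -5 -58
SWAP     → -58 -5
OVER     → -58 -5 -58
EQ       → -58 0
SUB      → -58
PUSH 1   → -58 1
PUSH -1  → -58 1 -1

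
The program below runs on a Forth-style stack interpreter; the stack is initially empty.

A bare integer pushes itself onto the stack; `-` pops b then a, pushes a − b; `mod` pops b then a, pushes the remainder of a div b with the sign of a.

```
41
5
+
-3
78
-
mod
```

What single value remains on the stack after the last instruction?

46

41   41
5    41 5
+    46
-3   46 -3
78   46 -3 78
-    46 -81
mod  46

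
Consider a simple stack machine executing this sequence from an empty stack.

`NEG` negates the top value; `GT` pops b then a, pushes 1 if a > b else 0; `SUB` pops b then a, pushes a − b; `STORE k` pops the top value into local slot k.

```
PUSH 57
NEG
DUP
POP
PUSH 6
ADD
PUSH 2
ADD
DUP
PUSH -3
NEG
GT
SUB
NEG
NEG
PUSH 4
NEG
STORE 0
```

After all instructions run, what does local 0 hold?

-4

PUSH 57 : 57
NEG     : -57
DUP     : -57 -57
POP     : -57
PUSH 6  : -57 6
ADD     : -51
PUSH 2  : -51 2
ADD     : -49
DUP     : -49 -49
PUSH -3 : -49 -49 -3
NEG     : -49 -49 3
GT      : -49 0
SUB     : -49
NEG     : 49
NEG     : -49
PUSH 4  : -49 4
NEG     : -49 -4
STORE 0 : -49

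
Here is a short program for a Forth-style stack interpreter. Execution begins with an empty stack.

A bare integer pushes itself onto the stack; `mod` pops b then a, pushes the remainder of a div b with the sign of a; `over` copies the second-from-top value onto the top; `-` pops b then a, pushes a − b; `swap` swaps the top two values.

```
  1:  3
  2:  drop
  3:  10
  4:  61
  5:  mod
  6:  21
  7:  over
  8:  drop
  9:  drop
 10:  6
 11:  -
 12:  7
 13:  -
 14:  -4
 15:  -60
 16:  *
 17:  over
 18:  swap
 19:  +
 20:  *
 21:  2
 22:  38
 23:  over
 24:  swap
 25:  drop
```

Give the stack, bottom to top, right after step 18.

3    -> 3
drop -> (empty)
10   -> 10
61   -> 10 61
mod  -> 10
21   -> 10 21
over -> 10 21 10
drop -> 10 21
drop -> 10
6    -> 10 6
-    -> 4
7    -> 4 7
-    -> -3
-4   -> -3 -4
-60  -> -3 -4 -60
*    -> -3 240
over -> -3 240 -3
swap -> -3 -3 240

[-3, -3, 240]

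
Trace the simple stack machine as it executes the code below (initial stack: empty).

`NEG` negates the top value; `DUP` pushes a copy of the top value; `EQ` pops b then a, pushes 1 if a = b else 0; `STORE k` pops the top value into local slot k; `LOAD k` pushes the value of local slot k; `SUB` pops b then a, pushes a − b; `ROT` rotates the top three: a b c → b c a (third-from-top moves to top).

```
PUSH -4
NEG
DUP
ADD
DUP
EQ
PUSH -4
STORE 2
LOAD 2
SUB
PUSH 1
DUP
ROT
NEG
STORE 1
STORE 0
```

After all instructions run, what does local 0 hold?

PUSH -4 -> -4
NEG     -> 4
DUP     -> 4 4
ADD     -> 8
DUP     -> 8 8
EQ      -> 1
PUSH -4 -> 1 -4
STORE 2 -> 1
LOAD 2  -> 1 -4
SUB     -> 5
PUSH 1  -> 5 1
DUP     -> 5 1 1
ROT     -> 1 1 5
NEG     -> 1 1 -5
STORE 1 -> 1 1
STORE 0 -> 1

1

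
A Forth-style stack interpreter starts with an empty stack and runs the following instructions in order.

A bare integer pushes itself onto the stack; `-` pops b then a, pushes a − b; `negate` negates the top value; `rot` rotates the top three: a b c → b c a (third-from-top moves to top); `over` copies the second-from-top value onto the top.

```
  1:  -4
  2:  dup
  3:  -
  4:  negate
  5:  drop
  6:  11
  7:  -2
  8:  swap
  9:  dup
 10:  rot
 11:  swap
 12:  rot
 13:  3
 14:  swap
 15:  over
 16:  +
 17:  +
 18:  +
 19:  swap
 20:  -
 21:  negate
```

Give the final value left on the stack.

-4      [-4]
dup     [-4, -4]
-       [0]
negate  [0]
drop    []
11      [11]
-2      [11, -2]
swap    [-2, 11]
dup     [-2, 11, 11]
rot     [11, 11, -2]
swap    [11, -2, 11]
rot     [-2, 11, 11]
3       [-2, 11, 11, 3]
swap    [-2, 11, 3, 11]
over    [-2, 11, 3, 11, 3]
+       [-2, 11, 3, 14]
+       [-2, 11, 17]
+       [-2, 28]
swap    [28, -2]
-       [30]
negate  [-30]

-30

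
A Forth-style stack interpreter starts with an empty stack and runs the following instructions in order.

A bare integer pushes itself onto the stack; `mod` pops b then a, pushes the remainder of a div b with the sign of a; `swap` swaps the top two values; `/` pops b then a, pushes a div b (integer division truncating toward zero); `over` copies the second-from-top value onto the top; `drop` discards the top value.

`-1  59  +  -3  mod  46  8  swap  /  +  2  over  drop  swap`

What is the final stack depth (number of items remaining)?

-1   → [-1]
59   → [-1, 59]
+    → [58]
-3   → [58, -3]
mod  → [1]
46   → [1, 46]
8    → [1, 46, 8]
swap → [1, 8, 46]
/    → [1, 0]
+    → [1]
2    → [1, 2]
over → [1, 2, 1]
drop → [1, 2]
swap → [2, 1]

2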